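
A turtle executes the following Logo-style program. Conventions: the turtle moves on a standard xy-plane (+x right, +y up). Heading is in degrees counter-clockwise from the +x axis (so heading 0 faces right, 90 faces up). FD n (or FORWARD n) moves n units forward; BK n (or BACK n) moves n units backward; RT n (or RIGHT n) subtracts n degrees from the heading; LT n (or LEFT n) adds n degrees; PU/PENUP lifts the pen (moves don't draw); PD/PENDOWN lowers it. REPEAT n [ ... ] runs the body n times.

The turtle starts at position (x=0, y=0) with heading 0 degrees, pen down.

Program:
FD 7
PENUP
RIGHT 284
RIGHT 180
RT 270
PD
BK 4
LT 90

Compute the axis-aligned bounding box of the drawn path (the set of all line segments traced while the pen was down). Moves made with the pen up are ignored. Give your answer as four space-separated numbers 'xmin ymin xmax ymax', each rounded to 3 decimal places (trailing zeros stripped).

Executing turtle program step by step:
Start: pos=(0,0), heading=0, pen down
FD 7: (0,0) -> (7,0) [heading=0, draw]
PU: pen up
RT 284: heading 0 -> 76
RT 180: heading 76 -> 256
RT 270: heading 256 -> 346
PD: pen down
BK 4: (7,0) -> (3.119,0.968) [heading=346, draw]
LT 90: heading 346 -> 76
Final: pos=(3.119,0.968), heading=76, 2 segment(s) drawn

Segment endpoints: x in {0, 3.119, 7}, y in {0, 0.968}
xmin=0, ymin=0, xmax=7, ymax=0.968

Answer: 0 0 7 0.968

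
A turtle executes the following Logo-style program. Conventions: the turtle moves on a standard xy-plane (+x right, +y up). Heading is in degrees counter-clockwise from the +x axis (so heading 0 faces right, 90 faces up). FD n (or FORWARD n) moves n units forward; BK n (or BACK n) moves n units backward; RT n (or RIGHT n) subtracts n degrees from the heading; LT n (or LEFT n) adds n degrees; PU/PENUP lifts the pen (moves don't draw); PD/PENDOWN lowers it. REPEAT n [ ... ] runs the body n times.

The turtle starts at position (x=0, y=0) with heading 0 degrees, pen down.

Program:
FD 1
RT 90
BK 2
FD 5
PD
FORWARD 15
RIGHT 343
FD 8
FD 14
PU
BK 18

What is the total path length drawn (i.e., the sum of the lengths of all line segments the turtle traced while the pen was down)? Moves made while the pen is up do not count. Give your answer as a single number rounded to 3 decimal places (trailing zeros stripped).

Answer: 45

Derivation:
Executing turtle program step by step:
Start: pos=(0,0), heading=0, pen down
FD 1: (0,0) -> (1,0) [heading=0, draw]
RT 90: heading 0 -> 270
BK 2: (1,0) -> (1,2) [heading=270, draw]
FD 5: (1,2) -> (1,-3) [heading=270, draw]
PD: pen down
FD 15: (1,-3) -> (1,-18) [heading=270, draw]
RT 343: heading 270 -> 287
FD 8: (1,-18) -> (3.339,-25.65) [heading=287, draw]
FD 14: (3.339,-25.65) -> (7.432,-39.039) [heading=287, draw]
PU: pen up
BK 18: (7.432,-39.039) -> (2.169,-21.825) [heading=287, move]
Final: pos=(2.169,-21.825), heading=287, 6 segment(s) drawn

Segment lengths:
  seg 1: (0,0) -> (1,0), length = 1
  seg 2: (1,0) -> (1,2), length = 2
  seg 3: (1,2) -> (1,-3), length = 5
  seg 4: (1,-3) -> (1,-18), length = 15
  seg 5: (1,-18) -> (3.339,-25.65), length = 8
  seg 6: (3.339,-25.65) -> (7.432,-39.039), length = 14
Total = 45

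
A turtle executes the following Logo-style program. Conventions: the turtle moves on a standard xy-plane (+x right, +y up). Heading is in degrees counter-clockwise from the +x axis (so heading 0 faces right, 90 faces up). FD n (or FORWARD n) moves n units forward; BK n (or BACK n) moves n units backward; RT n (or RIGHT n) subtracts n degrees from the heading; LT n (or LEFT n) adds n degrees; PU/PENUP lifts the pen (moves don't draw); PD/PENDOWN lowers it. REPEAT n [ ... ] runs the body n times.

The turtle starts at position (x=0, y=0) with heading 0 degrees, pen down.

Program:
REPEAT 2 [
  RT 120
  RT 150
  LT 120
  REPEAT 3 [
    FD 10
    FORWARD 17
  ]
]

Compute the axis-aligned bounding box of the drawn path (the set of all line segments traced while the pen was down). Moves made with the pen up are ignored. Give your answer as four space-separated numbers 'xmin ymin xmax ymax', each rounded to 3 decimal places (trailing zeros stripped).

Executing turtle program step by step:
Start: pos=(0,0), heading=0, pen down
REPEAT 2 [
  -- iteration 1/2 --
  RT 120: heading 0 -> 240
  RT 150: heading 240 -> 90
  LT 120: heading 90 -> 210
  REPEAT 3 [
    -- iteration 1/3 --
    FD 10: (0,0) -> (-8.66,-5) [heading=210, draw]
    FD 17: (-8.66,-5) -> (-23.383,-13.5) [heading=210, draw]
    -- iteration 2/3 --
    FD 10: (-23.383,-13.5) -> (-32.043,-18.5) [heading=210, draw]
    FD 17: (-32.043,-18.5) -> (-46.765,-27) [heading=210, draw]
    -- iteration 3/3 --
    FD 10: (-46.765,-27) -> (-55.426,-32) [heading=210, draw]
    FD 17: (-55.426,-32) -> (-70.148,-40.5) [heading=210, draw]
  ]
  -- iteration 2/2 --
  RT 120: heading 210 -> 90
  RT 150: heading 90 -> 300
  LT 120: heading 300 -> 60
  REPEAT 3 [
    -- iteration 1/3 --
    FD 10: (-70.148,-40.5) -> (-65.148,-31.84) [heading=60, draw]
    FD 17: (-65.148,-31.84) -> (-56.648,-17.117) [heading=60, draw]
    -- iteration 2/3 --
    FD 10: (-56.648,-17.117) -> (-51.648,-8.457) [heading=60, draw]
    FD 17: (-51.648,-8.457) -> (-43.148,6.265) [heading=60, draw]
    -- iteration 3/3 --
    FD 10: (-43.148,6.265) -> (-38.148,14.926) [heading=60, draw]
    FD 17: (-38.148,14.926) -> (-29.648,29.648) [heading=60, draw]
  ]
]
Final: pos=(-29.648,29.648), heading=60, 12 segment(s) drawn

Segment endpoints: x in {-70.148, -65.148, -56.648, -55.426, -51.648, -46.765, -43.148, -38.148, -32.043, -29.648, -23.383, -8.66, 0}, y in {-40.5, -32, -31.84, -27, -18.5, -17.117, -13.5, -8.457, -5, 0, 6.265, 14.926, 29.648}
xmin=-70.148, ymin=-40.5, xmax=0, ymax=29.648

Answer: -70.148 -40.5 0 29.648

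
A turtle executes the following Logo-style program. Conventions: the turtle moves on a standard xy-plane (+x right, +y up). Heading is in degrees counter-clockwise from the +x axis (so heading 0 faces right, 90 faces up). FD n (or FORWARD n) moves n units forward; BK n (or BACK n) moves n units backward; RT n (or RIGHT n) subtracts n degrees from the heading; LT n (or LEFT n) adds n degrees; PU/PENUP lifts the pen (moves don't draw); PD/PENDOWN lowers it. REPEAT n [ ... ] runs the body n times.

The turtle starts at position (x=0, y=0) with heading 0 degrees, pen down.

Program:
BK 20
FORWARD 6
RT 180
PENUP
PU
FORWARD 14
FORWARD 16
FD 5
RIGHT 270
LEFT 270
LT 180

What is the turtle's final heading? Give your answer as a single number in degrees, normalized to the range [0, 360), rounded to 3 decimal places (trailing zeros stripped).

Executing turtle program step by step:
Start: pos=(0,0), heading=0, pen down
BK 20: (0,0) -> (-20,0) [heading=0, draw]
FD 6: (-20,0) -> (-14,0) [heading=0, draw]
RT 180: heading 0 -> 180
PU: pen up
PU: pen up
FD 14: (-14,0) -> (-28,0) [heading=180, move]
FD 16: (-28,0) -> (-44,0) [heading=180, move]
FD 5: (-44,0) -> (-49,0) [heading=180, move]
RT 270: heading 180 -> 270
LT 270: heading 270 -> 180
LT 180: heading 180 -> 0
Final: pos=(-49,0), heading=0, 2 segment(s) drawn

Answer: 0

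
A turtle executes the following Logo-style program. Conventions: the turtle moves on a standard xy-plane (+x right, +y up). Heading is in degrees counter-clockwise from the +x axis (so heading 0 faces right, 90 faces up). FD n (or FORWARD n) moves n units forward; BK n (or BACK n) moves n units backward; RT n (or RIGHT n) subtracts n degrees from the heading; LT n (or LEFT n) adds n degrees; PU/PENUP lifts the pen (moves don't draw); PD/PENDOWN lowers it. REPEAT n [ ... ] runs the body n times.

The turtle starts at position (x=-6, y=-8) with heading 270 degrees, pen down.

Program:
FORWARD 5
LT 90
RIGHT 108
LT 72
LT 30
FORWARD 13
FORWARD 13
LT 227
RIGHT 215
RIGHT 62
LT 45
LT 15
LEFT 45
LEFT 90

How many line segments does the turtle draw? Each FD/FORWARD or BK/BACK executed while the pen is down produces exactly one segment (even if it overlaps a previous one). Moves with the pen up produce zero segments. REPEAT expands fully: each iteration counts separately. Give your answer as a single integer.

Executing turtle program step by step:
Start: pos=(-6,-8), heading=270, pen down
FD 5: (-6,-8) -> (-6,-13) [heading=270, draw]
LT 90: heading 270 -> 0
RT 108: heading 0 -> 252
LT 72: heading 252 -> 324
LT 30: heading 324 -> 354
FD 13: (-6,-13) -> (6.929,-14.359) [heading=354, draw]
FD 13: (6.929,-14.359) -> (19.858,-15.718) [heading=354, draw]
LT 227: heading 354 -> 221
RT 215: heading 221 -> 6
RT 62: heading 6 -> 304
LT 45: heading 304 -> 349
LT 15: heading 349 -> 4
LT 45: heading 4 -> 49
LT 90: heading 49 -> 139
Final: pos=(19.858,-15.718), heading=139, 3 segment(s) drawn
Segments drawn: 3

Answer: 3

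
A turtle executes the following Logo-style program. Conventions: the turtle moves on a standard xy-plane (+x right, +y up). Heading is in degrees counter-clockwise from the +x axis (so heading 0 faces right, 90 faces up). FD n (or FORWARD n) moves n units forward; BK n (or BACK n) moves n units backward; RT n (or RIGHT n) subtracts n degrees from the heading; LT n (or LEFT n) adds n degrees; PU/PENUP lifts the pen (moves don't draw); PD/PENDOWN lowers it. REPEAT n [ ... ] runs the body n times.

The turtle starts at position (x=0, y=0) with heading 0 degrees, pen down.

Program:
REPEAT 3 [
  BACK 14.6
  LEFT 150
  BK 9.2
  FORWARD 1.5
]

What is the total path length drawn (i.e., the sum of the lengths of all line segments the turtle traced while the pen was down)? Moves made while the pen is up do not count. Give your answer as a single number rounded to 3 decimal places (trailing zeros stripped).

Executing turtle program step by step:
Start: pos=(0,0), heading=0, pen down
REPEAT 3 [
  -- iteration 1/3 --
  BK 14.6: (0,0) -> (-14.6,0) [heading=0, draw]
  LT 150: heading 0 -> 150
  BK 9.2: (-14.6,0) -> (-6.633,-4.6) [heading=150, draw]
  FD 1.5: (-6.633,-4.6) -> (-7.932,-3.85) [heading=150, draw]
  -- iteration 2/3 --
  BK 14.6: (-7.932,-3.85) -> (4.712,-11.15) [heading=150, draw]
  LT 150: heading 150 -> 300
  BK 9.2: (4.712,-11.15) -> (0.112,-3.183) [heading=300, draw]
  FD 1.5: (0.112,-3.183) -> (0.862,-4.482) [heading=300, draw]
  -- iteration 3/3 --
  BK 14.6: (0.862,-4.482) -> (-6.438,8.162) [heading=300, draw]
  LT 150: heading 300 -> 90
  BK 9.2: (-6.438,8.162) -> (-6.438,-1.038) [heading=90, draw]
  FD 1.5: (-6.438,-1.038) -> (-6.438,0.462) [heading=90, draw]
]
Final: pos=(-6.438,0.462), heading=90, 9 segment(s) drawn

Segment lengths:
  seg 1: (0,0) -> (-14.6,0), length = 14.6
  seg 2: (-14.6,0) -> (-6.633,-4.6), length = 9.2
  seg 3: (-6.633,-4.6) -> (-7.932,-3.85), length = 1.5
  seg 4: (-7.932,-3.85) -> (4.712,-11.15), length = 14.6
  seg 5: (4.712,-11.15) -> (0.112,-3.183), length = 9.2
  seg 6: (0.112,-3.183) -> (0.862,-4.482), length = 1.5
  seg 7: (0.862,-4.482) -> (-6.438,8.162), length = 14.6
  seg 8: (-6.438,8.162) -> (-6.438,-1.038), length = 9.2
  seg 9: (-6.438,-1.038) -> (-6.438,0.462), length = 1.5
Total = 75.9

Answer: 75.9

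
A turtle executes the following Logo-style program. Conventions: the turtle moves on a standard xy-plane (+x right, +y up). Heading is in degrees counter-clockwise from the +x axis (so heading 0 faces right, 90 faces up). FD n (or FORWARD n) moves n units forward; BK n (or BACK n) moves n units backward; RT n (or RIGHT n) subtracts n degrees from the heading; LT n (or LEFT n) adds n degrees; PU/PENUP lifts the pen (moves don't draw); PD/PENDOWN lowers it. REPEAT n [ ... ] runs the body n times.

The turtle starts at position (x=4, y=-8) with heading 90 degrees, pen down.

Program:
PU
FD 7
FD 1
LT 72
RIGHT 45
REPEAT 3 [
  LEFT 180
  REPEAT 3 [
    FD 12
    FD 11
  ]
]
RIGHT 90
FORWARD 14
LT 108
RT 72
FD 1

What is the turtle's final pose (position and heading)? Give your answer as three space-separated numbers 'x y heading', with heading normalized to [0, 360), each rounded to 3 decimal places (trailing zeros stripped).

Answer: 22.397 -68.726 243

Derivation:
Executing turtle program step by step:
Start: pos=(4,-8), heading=90, pen down
PU: pen up
FD 7: (4,-8) -> (4,-1) [heading=90, move]
FD 1: (4,-1) -> (4,0) [heading=90, move]
LT 72: heading 90 -> 162
RT 45: heading 162 -> 117
REPEAT 3 [
  -- iteration 1/3 --
  LT 180: heading 117 -> 297
  REPEAT 3 [
    -- iteration 1/3 --
    FD 12: (4,0) -> (9.448,-10.692) [heading=297, move]
    FD 11: (9.448,-10.692) -> (14.442,-20.493) [heading=297, move]
    -- iteration 2/3 --
    FD 12: (14.442,-20.493) -> (19.89,-31.185) [heading=297, move]
    FD 11: (19.89,-31.185) -> (24.884,-40.986) [heading=297, move]
    -- iteration 3/3 --
    FD 12: (24.884,-40.986) -> (30.331,-51.678) [heading=297, move]
    FD 11: (30.331,-51.678) -> (35.325,-61.479) [heading=297, move]
  ]
  -- iteration 2/3 --
  LT 180: heading 297 -> 117
  REPEAT 3 [
    -- iteration 1/3 --
    FD 12: (35.325,-61.479) -> (29.877,-50.787) [heading=117, move]
    FD 11: (29.877,-50.787) -> (24.884,-40.986) [heading=117, move]
    -- iteration 2/3 --
    FD 12: (24.884,-40.986) -> (19.436,-30.294) [heading=117, move]
    FD 11: (19.436,-30.294) -> (14.442,-20.493) [heading=117, move]
    -- iteration 3/3 --
    FD 12: (14.442,-20.493) -> (8.994,-9.801) [heading=117, move]
    FD 11: (8.994,-9.801) -> (4,0) [heading=117, move]
  ]
  -- iteration 3/3 --
  LT 180: heading 117 -> 297
  REPEAT 3 [
    -- iteration 1/3 --
    FD 12: (4,0) -> (9.448,-10.692) [heading=297, move]
    FD 11: (9.448,-10.692) -> (14.442,-20.493) [heading=297, move]
    -- iteration 2/3 --
    FD 12: (14.442,-20.493) -> (19.89,-31.185) [heading=297, move]
    FD 11: (19.89,-31.185) -> (24.884,-40.986) [heading=297, move]
    -- iteration 3/3 --
    FD 12: (24.884,-40.986) -> (30.331,-51.678) [heading=297, move]
    FD 11: (30.331,-51.678) -> (35.325,-61.479) [heading=297, move]
  ]
]
RT 90: heading 297 -> 207
FD 14: (35.325,-61.479) -> (22.851,-67.835) [heading=207, move]
LT 108: heading 207 -> 315
RT 72: heading 315 -> 243
FD 1: (22.851,-67.835) -> (22.397,-68.726) [heading=243, move]
Final: pos=(22.397,-68.726), heading=243, 0 segment(s) drawn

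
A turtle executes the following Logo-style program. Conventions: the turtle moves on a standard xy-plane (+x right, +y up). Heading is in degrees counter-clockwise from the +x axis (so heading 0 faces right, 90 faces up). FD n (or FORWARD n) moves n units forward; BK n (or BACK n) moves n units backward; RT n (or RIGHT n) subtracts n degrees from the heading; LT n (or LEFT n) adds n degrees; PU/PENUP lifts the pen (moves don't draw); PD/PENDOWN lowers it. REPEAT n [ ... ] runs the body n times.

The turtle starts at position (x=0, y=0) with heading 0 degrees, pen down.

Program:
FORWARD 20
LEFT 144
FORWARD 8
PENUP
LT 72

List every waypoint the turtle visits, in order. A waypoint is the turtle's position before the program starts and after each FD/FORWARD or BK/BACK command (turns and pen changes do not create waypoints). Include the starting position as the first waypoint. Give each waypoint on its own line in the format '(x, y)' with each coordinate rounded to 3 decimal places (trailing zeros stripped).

Answer: (0, 0)
(20, 0)
(13.528, 4.702)

Derivation:
Executing turtle program step by step:
Start: pos=(0,0), heading=0, pen down
FD 20: (0,0) -> (20,0) [heading=0, draw]
LT 144: heading 0 -> 144
FD 8: (20,0) -> (13.528,4.702) [heading=144, draw]
PU: pen up
LT 72: heading 144 -> 216
Final: pos=(13.528,4.702), heading=216, 2 segment(s) drawn
Waypoints (3 total):
(0, 0)
(20, 0)
(13.528, 4.702)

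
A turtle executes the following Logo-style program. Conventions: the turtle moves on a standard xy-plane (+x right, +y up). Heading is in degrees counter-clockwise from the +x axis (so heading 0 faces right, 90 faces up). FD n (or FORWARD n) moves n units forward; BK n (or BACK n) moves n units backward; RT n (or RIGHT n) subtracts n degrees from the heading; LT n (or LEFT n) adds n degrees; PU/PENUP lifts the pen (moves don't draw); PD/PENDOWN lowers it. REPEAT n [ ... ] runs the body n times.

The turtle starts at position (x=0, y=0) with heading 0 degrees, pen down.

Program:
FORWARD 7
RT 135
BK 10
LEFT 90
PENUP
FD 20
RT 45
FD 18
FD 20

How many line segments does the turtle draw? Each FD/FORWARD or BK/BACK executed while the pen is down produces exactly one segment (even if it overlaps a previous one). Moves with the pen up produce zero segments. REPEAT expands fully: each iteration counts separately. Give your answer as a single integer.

Executing turtle program step by step:
Start: pos=(0,0), heading=0, pen down
FD 7: (0,0) -> (7,0) [heading=0, draw]
RT 135: heading 0 -> 225
BK 10: (7,0) -> (14.071,7.071) [heading=225, draw]
LT 90: heading 225 -> 315
PU: pen up
FD 20: (14.071,7.071) -> (28.213,-7.071) [heading=315, move]
RT 45: heading 315 -> 270
FD 18: (28.213,-7.071) -> (28.213,-25.071) [heading=270, move]
FD 20: (28.213,-25.071) -> (28.213,-45.071) [heading=270, move]
Final: pos=(28.213,-45.071), heading=270, 2 segment(s) drawn
Segments drawn: 2

Answer: 2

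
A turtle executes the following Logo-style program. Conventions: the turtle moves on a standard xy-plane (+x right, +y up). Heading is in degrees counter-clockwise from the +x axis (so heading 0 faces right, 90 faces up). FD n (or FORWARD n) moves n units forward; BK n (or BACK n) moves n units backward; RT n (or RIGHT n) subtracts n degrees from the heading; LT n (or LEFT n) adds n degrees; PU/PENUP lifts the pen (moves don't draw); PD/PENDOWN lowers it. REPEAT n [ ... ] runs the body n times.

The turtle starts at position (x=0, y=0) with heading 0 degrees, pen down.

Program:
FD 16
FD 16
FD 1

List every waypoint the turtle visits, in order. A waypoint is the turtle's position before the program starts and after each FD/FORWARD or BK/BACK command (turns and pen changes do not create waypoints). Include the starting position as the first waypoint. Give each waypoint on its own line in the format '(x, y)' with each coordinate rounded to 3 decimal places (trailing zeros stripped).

Answer: (0, 0)
(16, 0)
(32, 0)
(33, 0)

Derivation:
Executing turtle program step by step:
Start: pos=(0,0), heading=0, pen down
FD 16: (0,0) -> (16,0) [heading=0, draw]
FD 16: (16,0) -> (32,0) [heading=0, draw]
FD 1: (32,0) -> (33,0) [heading=0, draw]
Final: pos=(33,0), heading=0, 3 segment(s) drawn
Waypoints (4 total):
(0, 0)
(16, 0)
(32, 0)
(33, 0)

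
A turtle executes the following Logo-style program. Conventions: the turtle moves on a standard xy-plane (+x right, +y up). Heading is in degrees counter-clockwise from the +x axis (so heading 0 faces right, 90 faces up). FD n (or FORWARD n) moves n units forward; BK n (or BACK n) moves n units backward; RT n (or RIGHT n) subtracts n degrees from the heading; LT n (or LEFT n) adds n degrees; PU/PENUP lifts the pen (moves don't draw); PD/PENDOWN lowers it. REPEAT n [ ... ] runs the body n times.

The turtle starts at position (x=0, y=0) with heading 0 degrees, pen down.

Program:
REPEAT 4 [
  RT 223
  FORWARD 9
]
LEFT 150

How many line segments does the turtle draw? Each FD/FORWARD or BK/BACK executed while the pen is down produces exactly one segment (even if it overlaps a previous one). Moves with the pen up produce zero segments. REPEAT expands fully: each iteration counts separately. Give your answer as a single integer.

Answer: 4

Derivation:
Executing turtle program step by step:
Start: pos=(0,0), heading=0, pen down
REPEAT 4 [
  -- iteration 1/4 --
  RT 223: heading 0 -> 137
  FD 9: (0,0) -> (-6.582,6.138) [heading=137, draw]
  -- iteration 2/4 --
  RT 223: heading 137 -> 274
  FD 9: (-6.582,6.138) -> (-5.954,-2.84) [heading=274, draw]
  -- iteration 3/4 --
  RT 223: heading 274 -> 51
  FD 9: (-5.954,-2.84) -> (-0.29,4.154) [heading=51, draw]
  -- iteration 4/4 --
  RT 223: heading 51 -> 188
  FD 9: (-0.29,4.154) -> (-9.203,2.902) [heading=188, draw]
]
LT 150: heading 188 -> 338
Final: pos=(-9.203,2.902), heading=338, 4 segment(s) drawn
Segments drawn: 4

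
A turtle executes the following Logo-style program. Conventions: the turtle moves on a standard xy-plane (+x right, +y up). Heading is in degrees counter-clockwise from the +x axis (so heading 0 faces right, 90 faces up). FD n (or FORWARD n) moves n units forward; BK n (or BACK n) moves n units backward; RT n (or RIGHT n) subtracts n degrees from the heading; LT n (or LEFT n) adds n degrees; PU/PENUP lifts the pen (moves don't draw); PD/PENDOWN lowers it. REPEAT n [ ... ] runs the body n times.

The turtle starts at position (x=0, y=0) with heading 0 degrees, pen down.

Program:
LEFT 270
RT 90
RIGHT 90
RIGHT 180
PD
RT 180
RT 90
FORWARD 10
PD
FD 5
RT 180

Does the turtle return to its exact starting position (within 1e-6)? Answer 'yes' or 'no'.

Executing turtle program step by step:
Start: pos=(0,0), heading=0, pen down
LT 270: heading 0 -> 270
RT 90: heading 270 -> 180
RT 90: heading 180 -> 90
RT 180: heading 90 -> 270
PD: pen down
RT 180: heading 270 -> 90
RT 90: heading 90 -> 0
FD 10: (0,0) -> (10,0) [heading=0, draw]
PD: pen down
FD 5: (10,0) -> (15,0) [heading=0, draw]
RT 180: heading 0 -> 180
Final: pos=(15,0), heading=180, 2 segment(s) drawn

Start position: (0, 0)
Final position: (15, 0)
Distance = 15; >= 1e-6 -> NOT closed

Answer: no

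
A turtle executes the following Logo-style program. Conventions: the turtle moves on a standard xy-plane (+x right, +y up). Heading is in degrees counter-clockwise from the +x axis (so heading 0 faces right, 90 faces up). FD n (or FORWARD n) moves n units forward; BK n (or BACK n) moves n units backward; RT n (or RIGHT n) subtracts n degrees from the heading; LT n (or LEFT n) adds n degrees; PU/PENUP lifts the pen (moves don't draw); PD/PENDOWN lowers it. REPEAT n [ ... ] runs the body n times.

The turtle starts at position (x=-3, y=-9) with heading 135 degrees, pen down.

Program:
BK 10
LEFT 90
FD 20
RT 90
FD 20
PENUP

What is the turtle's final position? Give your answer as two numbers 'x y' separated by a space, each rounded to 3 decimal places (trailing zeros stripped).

Answer: -24.213 -16.071

Derivation:
Executing turtle program step by step:
Start: pos=(-3,-9), heading=135, pen down
BK 10: (-3,-9) -> (4.071,-16.071) [heading=135, draw]
LT 90: heading 135 -> 225
FD 20: (4.071,-16.071) -> (-10.071,-30.213) [heading=225, draw]
RT 90: heading 225 -> 135
FD 20: (-10.071,-30.213) -> (-24.213,-16.071) [heading=135, draw]
PU: pen up
Final: pos=(-24.213,-16.071), heading=135, 3 segment(s) drawn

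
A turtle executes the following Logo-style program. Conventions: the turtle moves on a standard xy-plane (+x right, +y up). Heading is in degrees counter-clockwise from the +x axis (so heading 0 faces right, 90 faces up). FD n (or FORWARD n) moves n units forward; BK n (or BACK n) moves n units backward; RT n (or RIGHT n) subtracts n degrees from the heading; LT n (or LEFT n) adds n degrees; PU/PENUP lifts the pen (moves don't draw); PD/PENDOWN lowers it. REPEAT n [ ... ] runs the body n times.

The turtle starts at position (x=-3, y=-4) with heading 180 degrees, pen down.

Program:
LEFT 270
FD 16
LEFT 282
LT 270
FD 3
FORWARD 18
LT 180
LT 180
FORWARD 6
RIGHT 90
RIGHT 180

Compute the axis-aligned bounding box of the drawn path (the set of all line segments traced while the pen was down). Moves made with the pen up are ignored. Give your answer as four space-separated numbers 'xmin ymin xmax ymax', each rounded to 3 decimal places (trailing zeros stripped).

Answer: -3 -14.41 2.614 12

Derivation:
Executing turtle program step by step:
Start: pos=(-3,-4), heading=180, pen down
LT 270: heading 180 -> 90
FD 16: (-3,-4) -> (-3,12) [heading=90, draw]
LT 282: heading 90 -> 12
LT 270: heading 12 -> 282
FD 3: (-3,12) -> (-2.376,9.066) [heading=282, draw]
FD 18: (-2.376,9.066) -> (1.366,-8.541) [heading=282, draw]
LT 180: heading 282 -> 102
LT 180: heading 102 -> 282
FD 6: (1.366,-8.541) -> (2.614,-14.41) [heading=282, draw]
RT 90: heading 282 -> 192
RT 180: heading 192 -> 12
Final: pos=(2.614,-14.41), heading=12, 4 segment(s) drawn

Segment endpoints: x in {-3, -3, -2.376, 1.366, 2.614}, y in {-14.41, -8.541, -4, 9.066, 12}
xmin=-3, ymin=-14.41, xmax=2.614, ymax=12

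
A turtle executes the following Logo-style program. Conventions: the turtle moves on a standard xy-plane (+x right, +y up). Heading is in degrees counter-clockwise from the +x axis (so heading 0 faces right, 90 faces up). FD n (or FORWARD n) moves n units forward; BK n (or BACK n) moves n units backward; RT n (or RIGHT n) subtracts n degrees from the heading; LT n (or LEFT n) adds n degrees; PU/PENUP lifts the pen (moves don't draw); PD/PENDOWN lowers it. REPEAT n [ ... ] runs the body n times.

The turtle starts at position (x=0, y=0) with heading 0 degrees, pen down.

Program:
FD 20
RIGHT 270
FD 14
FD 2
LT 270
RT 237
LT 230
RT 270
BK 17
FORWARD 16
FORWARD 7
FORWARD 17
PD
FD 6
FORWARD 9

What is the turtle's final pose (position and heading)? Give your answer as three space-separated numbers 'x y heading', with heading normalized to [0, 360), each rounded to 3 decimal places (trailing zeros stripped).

Executing turtle program step by step:
Start: pos=(0,0), heading=0, pen down
FD 20: (0,0) -> (20,0) [heading=0, draw]
RT 270: heading 0 -> 90
FD 14: (20,0) -> (20,14) [heading=90, draw]
FD 2: (20,14) -> (20,16) [heading=90, draw]
LT 270: heading 90 -> 0
RT 237: heading 0 -> 123
LT 230: heading 123 -> 353
RT 270: heading 353 -> 83
BK 17: (20,16) -> (17.928,-0.873) [heading=83, draw]
FD 16: (17.928,-0.873) -> (19.878,15.007) [heading=83, draw]
FD 7: (19.878,15.007) -> (20.731,21.955) [heading=83, draw]
FD 17: (20.731,21.955) -> (22.803,38.829) [heading=83, draw]
PD: pen down
FD 6: (22.803,38.829) -> (23.534,44.784) [heading=83, draw]
FD 9: (23.534,44.784) -> (24.631,53.717) [heading=83, draw]
Final: pos=(24.631,53.717), heading=83, 9 segment(s) drawn

Answer: 24.631 53.717 83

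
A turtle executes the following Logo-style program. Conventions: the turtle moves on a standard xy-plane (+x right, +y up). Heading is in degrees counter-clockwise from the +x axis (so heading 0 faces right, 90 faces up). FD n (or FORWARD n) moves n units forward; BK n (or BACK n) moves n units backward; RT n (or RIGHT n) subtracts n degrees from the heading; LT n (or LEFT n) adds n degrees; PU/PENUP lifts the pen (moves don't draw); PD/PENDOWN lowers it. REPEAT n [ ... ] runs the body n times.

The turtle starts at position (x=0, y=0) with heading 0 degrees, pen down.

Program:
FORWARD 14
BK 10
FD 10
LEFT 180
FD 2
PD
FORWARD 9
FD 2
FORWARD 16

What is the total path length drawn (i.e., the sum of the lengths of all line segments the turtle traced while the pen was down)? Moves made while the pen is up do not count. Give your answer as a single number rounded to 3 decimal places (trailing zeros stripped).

Executing turtle program step by step:
Start: pos=(0,0), heading=0, pen down
FD 14: (0,0) -> (14,0) [heading=0, draw]
BK 10: (14,0) -> (4,0) [heading=0, draw]
FD 10: (4,0) -> (14,0) [heading=0, draw]
LT 180: heading 0 -> 180
FD 2: (14,0) -> (12,0) [heading=180, draw]
PD: pen down
FD 9: (12,0) -> (3,0) [heading=180, draw]
FD 2: (3,0) -> (1,0) [heading=180, draw]
FD 16: (1,0) -> (-15,0) [heading=180, draw]
Final: pos=(-15,0), heading=180, 7 segment(s) drawn

Segment lengths:
  seg 1: (0,0) -> (14,0), length = 14
  seg 2: (14,0) -> (4,0), length = 10
  seg 3: (4,0) -> (14,0), length = 10
  seg 4: (14,0) -> (12,0), length = 2
  seg 5: (12,0) -> (3,0), length = 9
  seg 6: (3,0) -> (1,0), length = 2
  seg 7: (1,0) -> (-15,0), length = 16
Total = 63

Answer: 63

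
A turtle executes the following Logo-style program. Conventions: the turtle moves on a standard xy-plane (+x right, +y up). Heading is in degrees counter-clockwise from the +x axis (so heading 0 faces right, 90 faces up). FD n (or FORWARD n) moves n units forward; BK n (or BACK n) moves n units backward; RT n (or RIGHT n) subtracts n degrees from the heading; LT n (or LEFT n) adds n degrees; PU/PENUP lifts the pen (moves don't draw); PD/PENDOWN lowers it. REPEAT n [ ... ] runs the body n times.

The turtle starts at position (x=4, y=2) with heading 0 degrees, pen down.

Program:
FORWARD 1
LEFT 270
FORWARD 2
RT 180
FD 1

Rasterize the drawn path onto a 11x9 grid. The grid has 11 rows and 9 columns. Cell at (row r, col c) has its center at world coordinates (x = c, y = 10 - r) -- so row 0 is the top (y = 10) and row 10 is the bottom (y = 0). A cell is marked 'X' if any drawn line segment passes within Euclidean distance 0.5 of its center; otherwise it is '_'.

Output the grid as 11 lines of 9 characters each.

Answer: _________
_________
_________
_________
_________
_________
_________
_________
____XX___
_____X___
_____X___

Derivation:
Segment 0: (4,2) -> (5,2)
Segment 1: (5,2) -> (5,0)
Segment 2: (5,0) -> (5,1)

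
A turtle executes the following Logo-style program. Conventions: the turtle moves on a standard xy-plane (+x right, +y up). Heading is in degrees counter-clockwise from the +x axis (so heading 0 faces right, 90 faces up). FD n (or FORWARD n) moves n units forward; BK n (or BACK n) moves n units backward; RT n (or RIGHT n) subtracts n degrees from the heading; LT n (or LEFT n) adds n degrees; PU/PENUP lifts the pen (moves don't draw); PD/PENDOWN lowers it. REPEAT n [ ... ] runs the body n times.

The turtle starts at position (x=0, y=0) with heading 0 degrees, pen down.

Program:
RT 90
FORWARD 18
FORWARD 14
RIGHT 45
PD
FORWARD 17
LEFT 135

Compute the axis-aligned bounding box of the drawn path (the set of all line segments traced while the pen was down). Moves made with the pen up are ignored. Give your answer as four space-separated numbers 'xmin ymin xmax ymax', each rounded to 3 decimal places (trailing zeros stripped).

Executing turtle program step by step:
Start: pos=(0,0), heading=0, pen down
RT 90: heading 0 -> 270
FD 18: (0,0) -> (0,-18) [heading=270, draw]
FD 14: (0,-18) -> (0,-32) [heading=270, draw]
RT 45: heading 270 -> 225
PD: pen down
FD 17: (0,-32) -> (-12.021,-44.021) [heading=225, draw]
LT 135: heading 225 -> 0
Final: pos=(-12.021,-44.021), heading=0, 3 segment(s) drawn

Segment endpoints: x in {-12.021, 0, 0, 0}, y in {-44.021, -32, -18, 0}
xmin=-12.021, ymin=-44.021, xmax=0, ymax=0

Answer: -12.021 -44.021 0 0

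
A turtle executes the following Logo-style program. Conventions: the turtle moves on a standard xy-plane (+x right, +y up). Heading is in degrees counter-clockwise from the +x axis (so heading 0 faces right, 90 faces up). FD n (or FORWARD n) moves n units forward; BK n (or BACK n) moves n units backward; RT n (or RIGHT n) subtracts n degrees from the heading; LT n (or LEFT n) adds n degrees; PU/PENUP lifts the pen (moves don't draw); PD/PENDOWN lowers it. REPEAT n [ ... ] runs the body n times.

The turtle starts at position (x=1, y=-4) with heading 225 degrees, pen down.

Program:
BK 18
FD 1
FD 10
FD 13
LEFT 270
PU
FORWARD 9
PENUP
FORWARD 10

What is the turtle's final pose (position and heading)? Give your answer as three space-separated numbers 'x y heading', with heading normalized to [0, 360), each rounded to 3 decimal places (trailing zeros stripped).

Answer: -16.678 5.192 135

Derivation:
Executing turtle program step by step:
Start: pos=(1,-4), heading=225, pen down
BK 18: (1,-4) -> (13.728,8.728) [heading=225, draw]
FD 1: (13.728,8.728) -> (13.021,8.021) [heading=225, draw]
FD 10: (13.021,8.021) -> (5.95,0.95) [heading=225, draw]
FD 13: (5.95,0.95) -> (-3.243,-8.243) [heading=225, draw]
LT 270: heading 225 -> 135
PU: pen up
FD 9: (-3.243,-8.243) -> (-9.607,-1.879) [heading=135, move]
PU: pen up
FD 10: (-9.607,-1.879) -> (-16.678,5.192) [heading=135, move]
Final: pos=(-16.678,5.192), heading=135, 4 segment(s) drawn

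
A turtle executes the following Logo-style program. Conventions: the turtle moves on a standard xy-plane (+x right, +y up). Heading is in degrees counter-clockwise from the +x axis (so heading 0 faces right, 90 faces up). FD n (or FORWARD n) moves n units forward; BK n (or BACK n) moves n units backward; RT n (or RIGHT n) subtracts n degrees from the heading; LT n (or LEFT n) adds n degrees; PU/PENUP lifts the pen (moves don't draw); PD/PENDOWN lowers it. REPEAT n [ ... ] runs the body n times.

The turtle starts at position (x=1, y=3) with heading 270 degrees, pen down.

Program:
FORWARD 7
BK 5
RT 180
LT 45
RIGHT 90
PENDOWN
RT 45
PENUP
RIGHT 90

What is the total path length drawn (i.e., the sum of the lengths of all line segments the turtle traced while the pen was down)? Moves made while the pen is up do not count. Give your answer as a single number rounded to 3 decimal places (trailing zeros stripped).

Answer: 12

Derivation:
Executing turtle program step by step:
Start: pos=(1,3), heading=270, pen down
FD 7: (1,3) -> (1,-4) [heading=270, draw]
BK 5: (1,-4) -> (1,1) [heading=270, draw]
RT 180: heading 270 -> 90
LT 45: heading 90 -> 135
RT 90: heading 135 -> 45
PD: pen down
RT 45: heading 45 -> 0
PU: pen up
RT 90: heading 0 -> 270
Final: pos=(1,1), heading=270, 2 segment(s) drawn

Segment lengths:
  seg 1: (1,3) -> (1,-4), length = 7
  seg 2: (1,-4) -> (1,1), length = 5
Total = 12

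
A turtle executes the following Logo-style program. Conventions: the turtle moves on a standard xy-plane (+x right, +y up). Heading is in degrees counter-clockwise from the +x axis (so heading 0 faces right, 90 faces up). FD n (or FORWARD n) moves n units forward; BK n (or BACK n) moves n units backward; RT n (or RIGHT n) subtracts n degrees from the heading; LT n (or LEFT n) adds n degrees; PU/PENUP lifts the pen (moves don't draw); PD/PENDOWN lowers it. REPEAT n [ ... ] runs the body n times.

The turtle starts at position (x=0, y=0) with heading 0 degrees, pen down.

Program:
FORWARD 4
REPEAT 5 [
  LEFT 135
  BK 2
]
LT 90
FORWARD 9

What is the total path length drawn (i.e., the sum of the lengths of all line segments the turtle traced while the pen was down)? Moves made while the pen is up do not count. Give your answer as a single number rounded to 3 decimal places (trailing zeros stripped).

Answer: 23

Derivation:
Executing turtle program step by step:
Start: pos=(0,0), heading=0, pen down
FD 4: (0,0) -> (4,0) [heading=0, draw]
REPEAT 5 [
  -- iteration 1/5 --
  LT 135: heading 0 -> 135
  BK 2: (4,0) -> (5.414,-1.414) [heading=135, draw]
  -- iteration 2/5 --
  LT 135: heading 135 -> 270
  BK 2: (5.414,-1.414) -> (5.414,0.586) [heading=270, draw]
  -- iteration 3/5 --
  LT 135: heading 270 -> 45
  BK 2: (5.414,0.586) -> (4,-0.828) [heading=45, draw]
  -- iteration 4/5 --
  LT 135: heading 45 -> 180
  BK 2: (4,-0.828) -> (6,-0.828) [heading=180, draw]
  -- iteration 5/5 --
  LT 135: heading 180 -> 315
  BK 2: (6,-0.828) -> (4.586,0.586) [heading=315, draw]
]
LT 90: heading 315 -> 45
FD 9: (4.586,0.586) -> (10.95,6.95) [heading=45, draw]
Final: pos=(10.95,6.95), heading=45, 7 segment(s) drawn

Segment lengths:
  seg 1: (0,0) -> (4,0), length = 4
  seg 2: (4,0) -> (5.414,-1.414), length = 2
  seg 3: (5.414,-1.414) -> (5.414,0.586), length = 2
  seg 4: (5.414,0.586) -> (4,-0.828), length = 2
  seg 5: (4,-0.828) -> (6,-0.828), length = 2
  seg 6: (6,-0.828) -> (4.586,0.586), length = 2
  seg 7: (4.586,0.586) -> (10.95,6.95), length = 9
Total = 23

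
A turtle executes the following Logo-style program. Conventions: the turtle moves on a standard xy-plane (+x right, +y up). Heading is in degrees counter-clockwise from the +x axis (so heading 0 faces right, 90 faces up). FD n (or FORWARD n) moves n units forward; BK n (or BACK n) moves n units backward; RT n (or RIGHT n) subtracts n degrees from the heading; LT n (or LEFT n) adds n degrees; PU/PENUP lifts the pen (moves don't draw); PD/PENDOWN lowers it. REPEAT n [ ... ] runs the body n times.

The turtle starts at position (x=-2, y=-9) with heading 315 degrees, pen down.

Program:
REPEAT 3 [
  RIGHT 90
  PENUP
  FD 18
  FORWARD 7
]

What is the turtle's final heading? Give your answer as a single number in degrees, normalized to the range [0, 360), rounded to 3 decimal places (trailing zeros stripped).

Executing turtle program step by step:
Start: pos=(-2,-9), heading=315, pen down
REPEAT 3 [
  -- iteration 1/3 --
  RT 90: heading 315 -> 225
  PU: pen up
  FD 18: (-2,-9) -> (-14.728,-21.728) [heading=225, move]
  FD 7: (-14.728,-21.728) -> (-19.678,-26.678) [heading=225, move]
  -- iteration 2/3 --
  RT 90: heading 225 -> 135
  PU: pen up
  FD 18: (-19.678,-26.678) -> (-32.406,-13.95) [heading=135, move]
  FD 7: (-32.406,-13.95) -> (-37.355,-9) [heading=135, move]
  -- iteration 3/3 --
  RT 90: heading 135 -> 45
  PU: pen up
  FD 18: (-37.355,-9) -> (-24.627,3.728) [heading=45, move]
  FD 7: (-24.627,3.728) -> (-19.678,8.678) [heading=45, move]
]
Final: pos=(-19.678,8.678), heading=45, 0 segment(s) drawn

Answer: 45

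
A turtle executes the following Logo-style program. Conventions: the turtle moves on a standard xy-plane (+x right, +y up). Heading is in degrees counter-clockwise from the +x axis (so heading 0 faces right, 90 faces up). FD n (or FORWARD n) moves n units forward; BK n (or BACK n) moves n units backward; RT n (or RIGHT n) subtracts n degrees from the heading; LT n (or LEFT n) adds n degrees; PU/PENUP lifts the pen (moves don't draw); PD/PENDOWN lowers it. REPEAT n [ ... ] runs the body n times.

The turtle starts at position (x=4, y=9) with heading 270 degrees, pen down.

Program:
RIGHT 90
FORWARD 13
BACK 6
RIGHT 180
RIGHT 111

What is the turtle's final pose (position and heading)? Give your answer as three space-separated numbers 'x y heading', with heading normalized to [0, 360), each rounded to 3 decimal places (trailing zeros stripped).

Executing turtle program step by step:
Start: pos=(4,9), heading=270, pen down
RT 90: heading 270 -> 180
FD 13: (4,9) -> (-9,9) [heading=180, draw]
BK 6: (-9,9) -> (-3,9) [heading=180, draw]
RT 180: heading 180 -> 0
RT 111: heading 0 -> 249
Final: pos=(-3,9), heading=249, 2 segment(s) drawn

Answer: -3 9 249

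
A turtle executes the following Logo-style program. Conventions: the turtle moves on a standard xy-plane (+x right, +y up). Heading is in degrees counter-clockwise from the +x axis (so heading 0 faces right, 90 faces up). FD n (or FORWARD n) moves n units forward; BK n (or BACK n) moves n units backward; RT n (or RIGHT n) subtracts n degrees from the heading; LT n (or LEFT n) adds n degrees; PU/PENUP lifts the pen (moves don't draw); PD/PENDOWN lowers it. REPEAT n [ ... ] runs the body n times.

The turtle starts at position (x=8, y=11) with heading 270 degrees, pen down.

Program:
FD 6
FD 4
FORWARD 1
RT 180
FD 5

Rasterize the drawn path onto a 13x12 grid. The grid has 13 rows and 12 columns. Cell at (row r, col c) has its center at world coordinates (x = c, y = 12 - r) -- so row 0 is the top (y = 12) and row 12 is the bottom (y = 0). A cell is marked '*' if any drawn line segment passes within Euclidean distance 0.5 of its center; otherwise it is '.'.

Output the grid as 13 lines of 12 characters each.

Segment 0: (8,11) -> (8,5)
Segment 1: (8,5) -> (8,1)
Segment 2: (8,1) -> (8,0)
Segment 3: (8,0) -> (8,5)

Answer: ............
........*...
........*...
........*...
........*...
........*...
........*...
........*...
........*...
........*...
........*...
........*...
........*...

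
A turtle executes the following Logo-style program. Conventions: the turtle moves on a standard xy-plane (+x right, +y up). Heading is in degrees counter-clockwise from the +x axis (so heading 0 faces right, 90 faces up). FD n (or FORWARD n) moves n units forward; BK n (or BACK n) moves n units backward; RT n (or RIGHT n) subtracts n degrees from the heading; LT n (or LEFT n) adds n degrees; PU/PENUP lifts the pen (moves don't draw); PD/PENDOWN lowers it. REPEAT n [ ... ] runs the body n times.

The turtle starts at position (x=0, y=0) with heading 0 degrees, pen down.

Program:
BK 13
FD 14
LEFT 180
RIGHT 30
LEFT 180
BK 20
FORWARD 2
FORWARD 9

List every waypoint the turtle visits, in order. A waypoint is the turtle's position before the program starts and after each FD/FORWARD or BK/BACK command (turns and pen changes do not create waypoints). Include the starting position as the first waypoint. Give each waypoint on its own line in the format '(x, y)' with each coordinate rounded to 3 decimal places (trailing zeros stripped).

Executing turtle program step by step:
Start: pos=(0,0), heading=0, pen down
BK 13: (0,0) -> (-13,0) [heading=0, draw]
FD 14: (-13,0) -> (1,0) [heading=0, draw]
LT 180: heading 0 -> 180
RT 30: heading 180 -> 150
LT 180: heading 150 -> 330
BK 20: (1,0) -> (-16.321,10) [heading=330, draw]
FD 2: (-16.321,10) -> (-14.588,9) [heading=330, draw]
FD 9: (-14.588,9) -> (-6.794,4.5) [heading=330, draw]
Final: pos=(-6.794,4.5), heading=330, 5 segment(s) drawn
Waypoints (6 total):
(0, 0)
(-13, 0)
(1, 0)
(-16.321, 10)
(-14.588, 9)
(-6.794, 4.5)

Answer: (0, 0)
(-13, 0)
(1, 0)
(-16.321, 10)
(-14.588, 9)
(-6.794, 4.5)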